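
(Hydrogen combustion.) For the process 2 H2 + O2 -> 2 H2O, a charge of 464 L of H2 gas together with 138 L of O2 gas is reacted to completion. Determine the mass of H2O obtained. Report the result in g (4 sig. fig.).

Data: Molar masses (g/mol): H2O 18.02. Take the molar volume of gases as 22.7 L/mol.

n(H2) = 464.0 / 22.7 = 20.44 mol
n(O2) = 138.0 / 22.7 = 6.079 mol
n/ν → H2: 10.22, O2: 6.079; O2 is limiting.
n(H2O) = (2/1) × 6.079 = 12.16 mol
mass = 12.16 × 18.02 = 219.1 g

219.1 g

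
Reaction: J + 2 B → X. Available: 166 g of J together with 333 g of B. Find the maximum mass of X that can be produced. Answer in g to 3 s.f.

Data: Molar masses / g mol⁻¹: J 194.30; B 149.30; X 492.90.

n(J) = 166.0 / 194.30 = 0.8543 mol
n(B) = 333.0 / 149.30 = 2.230 mol
n/ν for J = 0.8543/1 = 0.8543
n/ν for B = 2.230/2 = 1.115
Smallest n/ν is J → limiting reagent.
n(X) = (1/1) × 0.8543 = 0.8543 mol
mass = 0.8543 × 492.90 = 421.1 g

421 g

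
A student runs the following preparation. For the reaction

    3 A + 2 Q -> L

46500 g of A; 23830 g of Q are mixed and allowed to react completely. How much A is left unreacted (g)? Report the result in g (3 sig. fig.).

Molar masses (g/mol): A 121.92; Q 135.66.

14400 g

n(A) = 46500 / 121.92 = 381.4 mol
n(Q) = 23830 / 135.66 = 175.7 mol
n/ν → A: 127.1, Q: 87.85; Q is limiting.
A consumed = (3/2) × 175.7 = 263.6 mol
A remaining = 381.4 − 263.6 = 117.8 mol
mass = 117.8 × 121.92 = 14360 g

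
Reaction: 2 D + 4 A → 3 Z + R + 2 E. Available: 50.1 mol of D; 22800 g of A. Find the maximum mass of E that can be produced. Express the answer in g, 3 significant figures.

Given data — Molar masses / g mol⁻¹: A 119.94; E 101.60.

5090 g

n(D) = 50.10 mol
n(A) = 22800 / 119.94 = 190.1 mol
n/ν for D = 50.10/2 = 25.05
n/ν for A = 190.1/4 = 47.53
Smallest n/ν is D → limiting reagent.
n(E) = (2/2) × 50.10 = 50.10 mol
mass = 50.10 × 101.60 = 5090 g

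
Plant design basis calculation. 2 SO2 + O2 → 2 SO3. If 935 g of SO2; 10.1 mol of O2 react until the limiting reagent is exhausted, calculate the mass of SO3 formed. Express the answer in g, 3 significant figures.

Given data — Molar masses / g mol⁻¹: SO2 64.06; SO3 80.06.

n(SO2) = 935.0 / 64.06 = 14.60 mol
n(O2) = 10.10 mol
n/ν → SO2: 7.300, O2: 10.10; SO2 is limiting.
n(SO3) = (2/2) × 14.60 = 14.60 mol
mass = 14.60 × 80.06 = 1169 g

1170 g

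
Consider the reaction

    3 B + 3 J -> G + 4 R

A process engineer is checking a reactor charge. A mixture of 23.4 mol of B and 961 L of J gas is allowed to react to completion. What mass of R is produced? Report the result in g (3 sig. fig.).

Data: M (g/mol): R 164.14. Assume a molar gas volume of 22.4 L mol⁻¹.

5120 g

n(B) = 23.40 mol
n(J) = 961.0 / 22.4 = 42.90 mol
n/ν → B: 7.800, J: 14.30; B is limiting.
n(R) = (4/3) × 23.40 = 31.20 mol
mass = 31.20 × 164.14 = 5121 g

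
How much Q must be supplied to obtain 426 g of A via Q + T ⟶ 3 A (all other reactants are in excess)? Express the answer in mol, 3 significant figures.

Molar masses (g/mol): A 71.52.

1.99 mol

n(A) = 426 / 71.52 = 5.956 mol
n(Q) = (1/3) × 5.956 = 1.985 mol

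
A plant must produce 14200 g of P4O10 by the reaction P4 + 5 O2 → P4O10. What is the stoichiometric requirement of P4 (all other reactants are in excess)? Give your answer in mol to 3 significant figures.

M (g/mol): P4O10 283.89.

n(P4O10) = 14200 / 283.89 = 50.02 mol
n(P4) = (1/1) × 50.02 = 50.02 mol

50.0 mol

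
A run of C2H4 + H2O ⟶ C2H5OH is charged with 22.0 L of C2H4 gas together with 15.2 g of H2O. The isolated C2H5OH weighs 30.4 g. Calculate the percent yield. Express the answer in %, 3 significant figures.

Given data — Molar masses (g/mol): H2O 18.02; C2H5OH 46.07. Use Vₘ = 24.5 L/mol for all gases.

78.2 %

n(C2H4) = 22.00 / 24.5 = 0.8980 mol
n(H2O) = 15.20 / 18.02 = 0.8435 mol
n/ν for C2H4 = 0.8980/1 = 0.8980
n/ν for H2O = 0.8435/1 = 0.8435
Smallest n/ν is H2O → limiting reagent.
theoretical n(C2H5OH) = (1/1) × 0.8435 = 0.8435 mol → 38.86 g
% yield = 30.4 / 38.86 × 100 = 78.23 %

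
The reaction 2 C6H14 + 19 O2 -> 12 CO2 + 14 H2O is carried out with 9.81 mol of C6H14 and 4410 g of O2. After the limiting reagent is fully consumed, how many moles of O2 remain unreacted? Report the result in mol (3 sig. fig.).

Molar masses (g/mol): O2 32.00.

44.6 mol

n(C6H14) = 9.810 mol
n(O2) = 4410 / 32.00 = 137.8 mol
n/ν for C6H14 = 9.810/2 = 4.905
n/ν for O2 = 137.8/19 = 7.253
Smallest n/ν is C6H14 → limiting reagent.
O2 consumed = (19/2) × 9.810 = 93.20 mol
O2 remaining = 137.8 − 93.20 = 44.60 mol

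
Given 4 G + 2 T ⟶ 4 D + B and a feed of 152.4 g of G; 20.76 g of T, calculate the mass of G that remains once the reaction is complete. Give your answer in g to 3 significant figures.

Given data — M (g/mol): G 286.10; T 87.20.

16.2 g

n(G) = 152.4 / 286.10 = 0.5327 mol
n(T) = 20.76 / 87.20 = 0.2381 mol
n/ν → G: 0.1332, T: 0.1191; T is limiting.
G consumed = (4/2) × 0.2381 = 0.4762 mol
G remaining = 0.5327 − 0.4762 = 0.05650 mol
mass = 0.05650 × 286.10 = 16.16 g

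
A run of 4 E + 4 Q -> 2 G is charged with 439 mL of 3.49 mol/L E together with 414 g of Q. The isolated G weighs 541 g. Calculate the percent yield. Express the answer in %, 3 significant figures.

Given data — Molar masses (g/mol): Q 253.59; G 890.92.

n(E) = 3.49 × 439.0/1000 = 1.532 mol
n(Q) = 414.0 / 253.59 = 1.633 mol
n/ν for E = 1.532/4 = 0.3830
n/ν for Q = 1.633/4 = 0.4083
Smallest n/ν is E → limiting reagent.
theoretical n(G) = (2/4) × 1.532 = 0.7660 mol → 682.4 g
% yield = 541 / 682.4 × 100 = 79.28 %

79.3 %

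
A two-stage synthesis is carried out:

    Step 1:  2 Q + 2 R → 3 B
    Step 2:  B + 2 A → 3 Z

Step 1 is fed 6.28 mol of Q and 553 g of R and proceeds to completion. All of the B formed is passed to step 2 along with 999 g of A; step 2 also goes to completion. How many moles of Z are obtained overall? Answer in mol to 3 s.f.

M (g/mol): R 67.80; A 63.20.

Step 1:
n(Q) = 6.280 mol
n(R) = 553.0 / 67.80 = 8.156 mol
n/ν → Q: 3.140, R: 4.078; Q is limiting.
n(B) produced = (3/2) × 6.280 = 9.420 mol
Step 2:
n(B) available = 9.420 mol
n(A) = 999.0 / 63.20 = 15.81 mol
n/ν → B: 9.420, A: 7.905; A is limiting.
n(Z) = (3/2) × 15.81 = 23.72 mol

23.7 mol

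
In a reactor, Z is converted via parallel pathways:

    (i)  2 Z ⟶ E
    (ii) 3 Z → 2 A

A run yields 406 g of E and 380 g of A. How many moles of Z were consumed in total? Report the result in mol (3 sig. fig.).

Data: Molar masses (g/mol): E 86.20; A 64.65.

18.2 mol

n(E) = 406 / 86.20 = 4.710 mol
n(A) = 380 / 64.65 = 5.878 mol
n(Z) via (i) = (2/1)×4.710 = 9.420 mol
n(Z) via (ii) = (3/2)×5.878 = 8.817 mol
total n(Z) = 9.420 + 8.817 = 18.24 mol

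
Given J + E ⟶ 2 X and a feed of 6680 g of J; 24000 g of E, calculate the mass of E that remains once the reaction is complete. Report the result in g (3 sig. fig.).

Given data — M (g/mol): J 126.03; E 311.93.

7470 g

n(J) = 6680 / 126.03 = 53.00 mol
n(E) = 24000 / 311.93 = 76.94 mol
n/ν for J = 53.00/1 = 53.00
n/ν for E = 76.94/1 = 76.94
Smallest n/ν is J → limiting reagent.
E consumed = (1/1) × 53.00 = 53.00 mol
E remaining = 76.94 − 53.00 = 23.94 mol
mass = 23.94 × 311.93 = 7468 g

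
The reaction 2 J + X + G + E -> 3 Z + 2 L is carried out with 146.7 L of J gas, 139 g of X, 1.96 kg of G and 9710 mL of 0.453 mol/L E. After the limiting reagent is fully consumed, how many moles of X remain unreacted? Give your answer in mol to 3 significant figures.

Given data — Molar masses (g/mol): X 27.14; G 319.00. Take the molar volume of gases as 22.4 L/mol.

n(J) = 146.7 / 22.4 = 6.549 mol
n(X) = 139.0 / 27.14 = 5.122 mol
n(G) = 1.960×1000 / 319.00 = 6.144 mol
n(E) = 0.453 × 9710/1000 = 4.399 mol
n/ν for J = 6.549/2 = 3.275
n/ν for X = 5.122/1 = 5.122
n/ν for G = 6.144/1 = 6.144
n/ν for E = 4.399/1 = 4.399
Smallest n/ν is J → limiting reagent.
X consumed = (1/2) × 6.549 = 3.275 mol
X remaining = 5.122 − 3.275 = 1.847 mol

1.85 mol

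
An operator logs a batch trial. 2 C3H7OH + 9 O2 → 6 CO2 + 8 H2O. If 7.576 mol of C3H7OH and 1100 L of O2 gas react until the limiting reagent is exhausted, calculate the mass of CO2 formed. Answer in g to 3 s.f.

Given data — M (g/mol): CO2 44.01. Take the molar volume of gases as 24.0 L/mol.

1000 g

n(C3H7OH) = 7.576 mol
n(O2) = 1100 / 24.0 = 45.83 mol
n/ν for C3H7OH = 7.576/2 = 3.788
n/ν for O2 = 45.83/9 = 5.092
Smallest n/ν is C3H7OH → limiting reagent.
n(CO2) = (6/2) × 7.576 = 22.73 mol
mass = 22.73 × 44.01 = 1000 g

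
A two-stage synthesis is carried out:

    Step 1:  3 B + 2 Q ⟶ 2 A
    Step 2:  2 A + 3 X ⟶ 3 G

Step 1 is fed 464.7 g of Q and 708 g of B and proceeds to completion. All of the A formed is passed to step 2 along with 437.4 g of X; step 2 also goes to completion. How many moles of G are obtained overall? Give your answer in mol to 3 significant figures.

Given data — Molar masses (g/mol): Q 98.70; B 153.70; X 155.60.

2.81 mol

Step 1:
n(Q) = 464.7 / 98.70 = 4.708 mol
n(B) = 708.0 / 153.70 = 4.606 mol
n/ν → Q: 2.354, B: 1.535; B is limiting.
n(A) produced = (2/3) × 4.606 = 3.071 mol
Step 2:
n(A) available = 3.071 mol
n(X) = 437.4 / 155.60 = 2.811 mol
n/ν → A: 1.536, X: 0.9370; X is limiting.
n(G) = (3/3) × 2.811 = 2.811 mol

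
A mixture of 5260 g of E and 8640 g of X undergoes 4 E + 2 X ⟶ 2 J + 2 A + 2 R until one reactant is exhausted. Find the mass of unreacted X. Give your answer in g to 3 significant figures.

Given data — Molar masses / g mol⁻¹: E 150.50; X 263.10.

4040 g

n(E) = 5260 / 150.50 = 34.95 mol
n(X) = 8640 / 263.10 = 32.84 mol
n/ν for E = 34.95/4 = 8.738
n/ν for X = 32.84/2 = 16.42
Smallest n/ν is E → limiting reagent.
X consumed = (2/4) × 34.95 = 17.48 mol
X remaining = 32.84 − 17.48 = 15.36 mol
mass = 15.36 × 263.10 = 4041 g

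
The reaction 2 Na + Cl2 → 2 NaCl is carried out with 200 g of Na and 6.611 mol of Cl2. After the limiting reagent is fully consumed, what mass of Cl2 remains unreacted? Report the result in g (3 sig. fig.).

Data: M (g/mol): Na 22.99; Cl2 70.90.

160 g

n(Na) = 200.0 / 22.99 = 8.699 mol
n(Cl2) = 6.611 mol
n/ν → Na: 4.350, Cl2: 6.611; Na is limiting.
Cl2 consumed = (1/2) × 8.699 = 4.350 mol
Cl2 remaining = 6.611 − 4.350 = 2.261 mol
mass = 2.261 × 70.90 = 160.3 g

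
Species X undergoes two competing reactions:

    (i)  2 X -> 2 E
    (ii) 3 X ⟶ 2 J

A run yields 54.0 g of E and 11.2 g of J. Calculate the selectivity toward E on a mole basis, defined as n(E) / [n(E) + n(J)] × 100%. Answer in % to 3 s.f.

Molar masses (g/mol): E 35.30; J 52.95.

87.9 %

n(E) = 54.0 / 35.30 = 1.530 mol
n(J) = 11.2 / 52.95 = 0.2115 mol
selectivity = 1.530/(1.530+0.2115) × 100 = 87.86 %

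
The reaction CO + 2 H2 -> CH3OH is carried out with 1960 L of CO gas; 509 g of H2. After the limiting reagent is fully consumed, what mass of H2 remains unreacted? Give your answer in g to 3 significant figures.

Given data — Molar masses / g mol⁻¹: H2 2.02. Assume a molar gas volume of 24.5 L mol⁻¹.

n(CO) = 1960 / 24.5 = 80.00 mol
n(H2) = 509.0 / 2.02 = 252.0 mol
n/ν → CO: 80.00, H2: 126.0; CO is limiting.
H2 consumed = (2/1) × 80.00 = 160.0 mol
H2 remaining = 252.0 − 160.0 = 92.00 mol
mass = 92.00 × 2.02 = 185.8 g

186 g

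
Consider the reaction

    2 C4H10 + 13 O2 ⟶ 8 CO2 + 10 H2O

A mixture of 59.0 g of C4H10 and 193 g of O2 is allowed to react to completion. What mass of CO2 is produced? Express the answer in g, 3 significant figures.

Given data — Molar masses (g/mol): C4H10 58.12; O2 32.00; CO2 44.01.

163 g

n(C4H10) = 59.00 / 58.12 = 1.015 mol
n(O2) = 193.0 / 32.00 = 6.031 mol
n/ν → C4H10: 0.5075, O2: 0.4639; O2 is limiting.
n(CO2) = (8/13) × 6.031 = 3.711 mol
mass = 3.711 × 44.01 = 163.3 g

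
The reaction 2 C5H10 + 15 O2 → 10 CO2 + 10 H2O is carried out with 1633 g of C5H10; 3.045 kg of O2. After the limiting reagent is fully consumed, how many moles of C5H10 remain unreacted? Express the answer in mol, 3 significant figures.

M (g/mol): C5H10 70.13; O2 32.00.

n(C5H10) = 1633 / 70.13 = 23.29 mol
n(O2) = 3.045×1000 / 32.00 = 95.16 mol
n/ν → C5H10: 11.65, O2: 6.344; O2 is limiting.
C5H10 consumed = (2/15) × 95.16 = 12.69 mol
C5H10 remaining = 23.29 − 12.69 = 10.60 mol

10.6 mol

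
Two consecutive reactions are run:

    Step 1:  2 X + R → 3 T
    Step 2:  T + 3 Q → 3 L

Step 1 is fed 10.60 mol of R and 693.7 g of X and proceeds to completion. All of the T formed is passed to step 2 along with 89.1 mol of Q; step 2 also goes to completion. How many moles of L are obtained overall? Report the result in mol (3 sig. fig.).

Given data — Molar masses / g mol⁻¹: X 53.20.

Step 1:
n(R) = 10.60 mol
n(X) = 693.7 / 53.20 = 13.04 mol
n/ν for R = 10.60/1 = 10.60
n/ν for X = 13.04/2 = 6.520
Smallest n/ν is X → limiting reagent.
n(T) produced = (3/2) × 13.04 = 19.56 mol
Step 2:
n(T) available = 19.56 mol
n(Q) = 89.10 mol
n/ν for T = 19.56/1 = 19.56
n/ν for Q = 89.10/3 = 29.70
Smallest n/ν is T → limiting reagent.
n(L) = (3/1) × 19.56 = 58.68 mol

58.7 mol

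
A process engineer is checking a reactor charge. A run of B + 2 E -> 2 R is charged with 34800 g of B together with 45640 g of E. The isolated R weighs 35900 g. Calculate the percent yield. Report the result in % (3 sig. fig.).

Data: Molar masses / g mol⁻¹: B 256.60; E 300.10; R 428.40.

55.1 %

n(B) = 34800 / 256.60 = 135.6 mol
n(E) = 45640 / 300.10 = 152.1 mol
n/ν for B = 135.6/1 = 135.6
n/ν for E = 152.1/2 = 76.05
Smallest n/ν is E → limiting reagent.
theoretical n(R) = (2/2) × 152.1 = 152.1 mol → 65160 g
% yield = 35900 / 65160 × 100 = 55.10 %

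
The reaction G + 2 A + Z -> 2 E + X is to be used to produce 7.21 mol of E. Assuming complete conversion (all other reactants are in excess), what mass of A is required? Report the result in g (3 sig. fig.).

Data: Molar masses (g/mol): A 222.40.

1600 g

n(E) = 7.210 mol
n(A) = (2/2) × 7.210 = 7.210 mol
mass = 7.210 × 222.40 = 1604 g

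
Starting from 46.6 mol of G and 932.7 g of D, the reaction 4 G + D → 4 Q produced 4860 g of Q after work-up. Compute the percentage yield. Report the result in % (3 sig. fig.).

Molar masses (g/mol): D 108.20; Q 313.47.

n(G) = 46.60 mol
n(D) = 932.7 / 108.20 = 8.620 mol
n/ν for G = 46.60/4 = 11.65
n/ν for D = 8.620/1 = 8.620
Smallest n/ν is D → limiting reagent.
theoretical n(Q) = (4/1) × 8.620 = 34.48 mol → 10810 g
% yield = 4860 / 10810 × 100 = 44.96 %

45.0 %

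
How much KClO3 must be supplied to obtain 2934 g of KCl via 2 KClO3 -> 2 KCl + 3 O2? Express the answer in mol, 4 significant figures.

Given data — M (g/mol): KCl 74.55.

39.36 mol

n(KCl) = 2934 / 74.55 = 39.36 mol
n(KClO3) = (2/2) × 39.36 = 39.36 mol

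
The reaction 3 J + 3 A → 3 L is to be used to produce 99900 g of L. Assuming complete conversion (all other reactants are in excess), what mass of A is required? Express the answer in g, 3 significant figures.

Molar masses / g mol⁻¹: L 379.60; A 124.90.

32900 g

n(L) = 99900 / 379.60 = 263.2 mol
n(A) = (3/3) × 263.2 = 263.2 mol
mass = 263.2 × 124.90 = 32870 g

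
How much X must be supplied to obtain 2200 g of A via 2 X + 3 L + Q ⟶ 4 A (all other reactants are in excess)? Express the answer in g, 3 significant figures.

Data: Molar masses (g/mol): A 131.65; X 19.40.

n(A) = 2200 / 131.65 = 16.71 mol
n(X) = (2/4) × 16.71 = 8.355 mol
mass = 8.355 × 19.40 = 162.1 g

162 g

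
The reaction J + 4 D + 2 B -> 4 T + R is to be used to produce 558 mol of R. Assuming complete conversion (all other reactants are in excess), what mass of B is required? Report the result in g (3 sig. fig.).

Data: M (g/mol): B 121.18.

135000 g

n(R) = 558.0 mol
n(B) = (2/1) × 558.0 = 1116 mol
mass = 1116 × 121.18 = 135200 g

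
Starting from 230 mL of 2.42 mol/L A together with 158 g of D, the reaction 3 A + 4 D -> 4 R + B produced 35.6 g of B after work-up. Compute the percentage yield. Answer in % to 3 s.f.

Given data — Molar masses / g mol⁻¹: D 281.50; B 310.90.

n(A) = 2.42 × 230.0/1000 = 0.5566 mol
n(D) = 158.0 / 281.50 = 0.5613 mol
n/ν → A: 0.1855, D: 0.1403; D is limiting.
theoretical n(B) = (1/4) × 0.5613 = 0.1403 mol → 43.62 g
% yield = 35.6 / 43.62 × 100 = 81.61 %

81.6 %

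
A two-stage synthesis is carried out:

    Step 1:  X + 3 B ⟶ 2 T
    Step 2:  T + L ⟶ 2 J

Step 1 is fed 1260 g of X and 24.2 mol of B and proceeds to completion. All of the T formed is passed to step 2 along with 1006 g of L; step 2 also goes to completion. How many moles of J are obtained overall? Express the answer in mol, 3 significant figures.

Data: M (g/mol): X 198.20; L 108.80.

Step 1:
n(X) = 1260 / 198.20 = 6.357 mol
n(B) = 24.20 mol
n/ν for X = 6.357/1 = 6.357
n/ν for B = 24.20/3 = 8.067
Smallest n/ν is X → limiting reagent.
n(T) produced = (2/1) × 6.357 = 12.71 mol
Step 2:
n(T) available = 12.71 mol
n(L) = 1006 / 108.80 = 9.246 mol
n/ν for T = 12.71/1 = 12.71
n/ν for L = 9.246/1 = 9.246
Smallest n/ν is L → limiting reagent.
n(J) = (2/1) × 9.246 = 18.49 mol

18.5 mol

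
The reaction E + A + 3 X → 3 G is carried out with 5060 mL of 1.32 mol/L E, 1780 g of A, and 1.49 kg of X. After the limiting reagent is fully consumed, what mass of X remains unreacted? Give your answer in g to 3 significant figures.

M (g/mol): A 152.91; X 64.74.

193 g

n(E) = 1.32 × 5060/1000 = 6.679 mol
n(A) = 1780 / 152.91 = 11.64 mol
n(X) = 1.490×1000 / 64.74 = 23.02 mol
n/ν for E = 6.679/1 = 6.679
n/ν for A = 11.64/1 = 11.64
n/ν for X = 23.02/3 = 7.673
Smallest n/ν is E → limiting reagent.
X consumed = (3/1) × 6.679 = 20.04 mol
X remaining = 23.02 − 20.04 = 2.980 mol
mass = 2.980 × 64.74 = 192.9 g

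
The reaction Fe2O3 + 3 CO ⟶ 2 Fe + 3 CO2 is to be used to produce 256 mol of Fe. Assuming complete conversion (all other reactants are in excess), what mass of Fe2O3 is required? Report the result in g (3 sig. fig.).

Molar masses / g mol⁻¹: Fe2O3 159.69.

n(Fe) = 256.0 mol
n(Fe2O3) = (1/2) × 256.0 = 128.0 mol
mass = 128.0 × 159.69 = 20440 g

20400 g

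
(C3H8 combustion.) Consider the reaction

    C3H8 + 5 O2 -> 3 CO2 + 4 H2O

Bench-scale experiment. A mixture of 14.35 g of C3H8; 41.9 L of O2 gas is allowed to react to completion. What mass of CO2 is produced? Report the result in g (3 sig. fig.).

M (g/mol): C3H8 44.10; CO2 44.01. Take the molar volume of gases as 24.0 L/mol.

43.0 g

n(C3H8) = 14.35 / 44.10 = 0.3254 mol
n(O2) = 41.90 / 24.0 = 1.746 mol
n/ν for C3H8 = 0.3254/1 = 0.3254
n/ν for O2 = 1.746/5 = 0.3492
Smallest n/ν is C3H8 → limiting reagent.
n(CO2) = (3/1) × 0.3254 = 0.9762 mol
mass = 0.9762 × 44.01 = 42.96 g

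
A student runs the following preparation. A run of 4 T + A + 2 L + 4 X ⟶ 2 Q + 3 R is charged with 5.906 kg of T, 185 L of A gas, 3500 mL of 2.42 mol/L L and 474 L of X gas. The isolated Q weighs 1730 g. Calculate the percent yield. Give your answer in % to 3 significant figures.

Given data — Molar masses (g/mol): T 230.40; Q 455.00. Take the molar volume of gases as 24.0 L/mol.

n(T) = 5.906×1000 / 230.40 = 25.63 mol
n(A) = 185.0 / 24.0 = 7.708 mol
n(L) = 2.42 × 3500/1000 = 8.470 mol
n(X) = 474.0 / 24.0 = 19.75 mol
n/ν → T: 6.408, A: 7.708, L: 4.235, X: 4.938; L is limiting.
theoretical n(Q) = (2/2) × 8.470 = 8.470 mol → 3854 g
% yield = 1730 / 3854 × 100 = 44.89 %

44.9 %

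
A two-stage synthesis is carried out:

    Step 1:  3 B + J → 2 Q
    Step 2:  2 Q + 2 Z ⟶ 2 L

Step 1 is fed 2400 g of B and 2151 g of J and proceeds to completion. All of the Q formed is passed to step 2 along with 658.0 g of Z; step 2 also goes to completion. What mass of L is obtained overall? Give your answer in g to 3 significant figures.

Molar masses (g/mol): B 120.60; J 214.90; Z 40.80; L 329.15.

Step 1:
n(B) = 2400 / 120.60 = 19.90 mol
n(J) = 2151 / 214.90 = 10.01 mol
n/ν for B = 19.90/3 = 6.633
n/ν for J = 10.01/1 = 10.01
Smallest n/ν is B → limiting reagent.
n(Q) produced = (2/3) × 19.90 = 13.27 mol
Step 2:
n(Q) available = 13.27 mol
n(Z) = 658.0 / 40.80 = 16.13 mol
n/ν for Q = 13.27/2 = 6.635
n/ν for Z = 16.13/2 = 8.065
Smallest n/ν is Q → limiting reagent.
n(L) = (2/2) × 13.27 = 13.27 mol
mass = 13.27 × 329.15 = 4368 g

4370 g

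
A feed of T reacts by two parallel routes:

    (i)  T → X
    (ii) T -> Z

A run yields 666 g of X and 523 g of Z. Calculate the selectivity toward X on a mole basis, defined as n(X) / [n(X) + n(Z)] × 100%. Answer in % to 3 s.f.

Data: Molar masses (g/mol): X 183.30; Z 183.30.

n(X) = 666 / 183.30 = 3.633 mol
n(Z) = 523 / 183.30 = 2.853 mol
selectivity = 3.633/(3.633+2.853) × 100 = 56.01 %

56.0 %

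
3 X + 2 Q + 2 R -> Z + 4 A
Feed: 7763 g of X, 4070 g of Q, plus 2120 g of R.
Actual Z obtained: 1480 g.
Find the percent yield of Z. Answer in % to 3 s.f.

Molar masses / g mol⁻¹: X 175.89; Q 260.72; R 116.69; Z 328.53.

57.7 %

n(X) = 7763 / 175.89 = 44.14 mol
n(Q) = 4070 / 260.72 = 15.61 mol
n(R) = 2120 / 116.69 = 18.17 mol
n/ν → X: 14.71, Q: 7.805, R: 9.085; Q is limiting.
theoretical n(Z) = (1/2) × 15.61 = 7.805 mol → 2564 g
% yield = 1480 / 2564 × 100 = 57.72 %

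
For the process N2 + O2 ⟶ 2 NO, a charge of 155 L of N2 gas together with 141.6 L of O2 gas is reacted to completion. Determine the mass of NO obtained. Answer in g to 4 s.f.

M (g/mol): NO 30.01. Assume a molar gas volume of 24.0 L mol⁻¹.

n(N2) = 155.0 / 24.0 = 6.458 mol
n(O2) = 141.6 / 24.0 = 5.900 mol
n/ν → N2: 6.458, O2: 5.900; O2 is limiting.
n(NO) = (2/1) × 5.900 = 11.80 mol
mass = 11.80 × 30.01 = 354.1 g

354.1 g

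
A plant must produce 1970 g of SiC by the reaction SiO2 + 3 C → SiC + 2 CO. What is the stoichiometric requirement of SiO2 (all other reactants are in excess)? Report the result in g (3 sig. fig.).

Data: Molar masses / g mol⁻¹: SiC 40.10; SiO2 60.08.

2950 g

n(SiC) = 1970 / 40.10 = 49.13 mol
n(SiO2) = (1/1) × 49.13 = 49.13 mol
mass = 49.13 × 60.08 = 2952 g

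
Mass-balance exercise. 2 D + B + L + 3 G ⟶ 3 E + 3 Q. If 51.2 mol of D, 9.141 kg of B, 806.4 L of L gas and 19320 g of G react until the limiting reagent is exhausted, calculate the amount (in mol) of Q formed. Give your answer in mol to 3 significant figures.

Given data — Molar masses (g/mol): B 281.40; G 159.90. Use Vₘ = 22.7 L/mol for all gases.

n(D) = 51.20 mol
n(B) = 9.141×1000 / 281.40 = 32.48 mol
n(L) = 806.4 / 22.7 = 35.52 mol
n(G) = 19320 / 159.90 = 120.8 mol
n/ν → D: 25.60, B: 32.48, L: 35.52, G: 40.27; D is limiting.
n(Q) = (3/2) × 51.20 = 76.80 mol

76.8 mol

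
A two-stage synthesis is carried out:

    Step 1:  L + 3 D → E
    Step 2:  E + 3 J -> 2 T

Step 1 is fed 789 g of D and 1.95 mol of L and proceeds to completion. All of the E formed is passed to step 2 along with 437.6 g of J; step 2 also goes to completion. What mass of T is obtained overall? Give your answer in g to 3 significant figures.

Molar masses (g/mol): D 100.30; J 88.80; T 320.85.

Step 1:
n(D) = 789.0 / 100.30 = 7.866 mol
n(L) = 1.950 mol
n/ν for D = 7.866/3 = 2.622
n/ν for L = 1.950/1 = 1.950
Smallest n/ν is L → limiting reagent.
n(E) produced = (1/1) × 1.950 = 1.950 mol
Step 2:
n(E) available = 1.950 mol
n(J) = 437.6 / 88.80 = 4.928 mol
n/ν for E = 1.950/1 = 1.950
n/ν for J = 4.928/3 = 1.643
Smallest n/ν is J → limiting reagent.
n(T) = (2/3) × 4.928 = 3.285 mol
mass = 3.285 × 320.85 = 1054 g

1050 g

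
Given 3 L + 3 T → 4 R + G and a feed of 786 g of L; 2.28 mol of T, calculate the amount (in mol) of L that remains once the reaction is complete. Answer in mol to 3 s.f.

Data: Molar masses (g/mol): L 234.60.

n(L) = 786.0 / 234.60 = 3.350 mol
n(T) = 2.280 mol
n/ν for L = 3.350/3 = 1.117
n/ν for T = 2.280/3 = 0.7600
Smallest n/ν is T → limiting reagent.
L consumed = (3/3) × 2.280 = 2.280 mol
L remaining = 3.350 − 2.280 = 1.070 mol

1.07 mol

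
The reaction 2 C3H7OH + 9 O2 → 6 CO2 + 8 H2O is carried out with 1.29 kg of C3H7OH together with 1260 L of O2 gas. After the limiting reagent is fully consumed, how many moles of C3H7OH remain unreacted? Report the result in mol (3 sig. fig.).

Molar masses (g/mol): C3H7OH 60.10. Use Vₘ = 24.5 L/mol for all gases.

10.0 mol

n(C3H7OH) = 1.290×1000 / 60.10 = 21.46 mol
n(O2) = 1260 / 24.5 = 51.43 mol
n/ν for C3H7OH = 21.46/2 = 10.73
n/ν for O2 = 51.43/9 = 5.714
Smallest n/ν is O2 → limiting reagent.
C3H7OH consumed = (2/9) × 51.43 = 11.43 mol
C3H7OH remaining = 21.46 − 11.43 = 10.03 mol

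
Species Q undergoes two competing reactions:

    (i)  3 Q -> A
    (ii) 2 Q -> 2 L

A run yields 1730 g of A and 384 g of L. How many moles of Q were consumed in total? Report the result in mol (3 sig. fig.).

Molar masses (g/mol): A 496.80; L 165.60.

n(A) = 1730 / 496.80 = 3.482 mol
n(L) = 384 / 165.60 = 2.319 mol
n(Q) via (i) = (3/1)×3.482 = 10.45 mol
n(Q) via (ii) = (2/2)×2.319 = 2.319 mol
total n(Q) = 10.45 + 2.319 = 12.77 mol

12.8 mol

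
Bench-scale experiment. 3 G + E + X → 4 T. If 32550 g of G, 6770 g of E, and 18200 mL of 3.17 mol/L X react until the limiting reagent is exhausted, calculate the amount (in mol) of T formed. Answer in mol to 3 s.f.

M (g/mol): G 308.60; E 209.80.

n(G) = 32550 / 308.60 = 105.5 mol
n(E) = 6770 / 209.80 = 32.27 mol
n(X) = 3.17 × 18200/1000 = 57.69 mol
n/ν for G = 105.5/3 = 35.17
n/ν for E = 32.27/1 = 32.27
n/ν for X = 57.69/1 = 57.69
Smallest n/ν is E → limiting reagent.
n(T) = (4/1) × 32.27 = 129.1 mol

129 mol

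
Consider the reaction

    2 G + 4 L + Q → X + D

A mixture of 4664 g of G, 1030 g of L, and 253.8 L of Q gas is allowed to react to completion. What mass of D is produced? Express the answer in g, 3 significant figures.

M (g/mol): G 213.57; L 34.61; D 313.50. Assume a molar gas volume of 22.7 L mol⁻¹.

n(G) = 4664 / 213.57 = 21.84 mol
n(L) = 1030 / 34.61 = 29.76 mol
n(Q) = 253.8 / 22.7 = 11.18 mol
n/ν for G = 21.84/2 = 10.92
n/ν for L = 29.76/4 = 7.440
n/ν for Q = 11.18/1 = 11.18
Smallest n/ν is L → limiting reagent.
n(D) = (1/4) × 29.76 = 7.440 mol
mass = 7.440 × 313.50 = 2332 g

2330 g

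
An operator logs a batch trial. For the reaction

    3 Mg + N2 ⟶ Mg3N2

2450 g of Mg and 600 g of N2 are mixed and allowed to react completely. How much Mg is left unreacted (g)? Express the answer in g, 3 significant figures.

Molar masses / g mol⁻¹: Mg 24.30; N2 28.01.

888 g

n(Mg) = 2450 / 24.30 = 100.8 mol
n(N2) = 600.0 / 28.01 = 21.42 mol
n/ν → Mg: 33.60, N2: 21.42; N2 is limiting.
Mg consumed = (3/1) × 21.42 = 64.26 mol
Mg remaining = 100.8 − 64.26 = 36.54 mol
mass = 36.54 × 24.30 = 887.9 g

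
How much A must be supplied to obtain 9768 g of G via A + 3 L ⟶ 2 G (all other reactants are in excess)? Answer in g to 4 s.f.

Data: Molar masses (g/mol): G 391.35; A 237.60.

2965 g

n(G) = 9768 / 391.35 = 24.96 mol
n(A) = (1/2) × 24.96 = 12.48 mol
mass = 12.48 × 237.60 = 2965 g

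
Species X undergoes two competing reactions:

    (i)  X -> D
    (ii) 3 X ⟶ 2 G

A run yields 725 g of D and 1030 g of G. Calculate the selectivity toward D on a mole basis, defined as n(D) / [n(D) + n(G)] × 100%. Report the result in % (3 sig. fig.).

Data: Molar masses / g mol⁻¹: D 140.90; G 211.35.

51.4 %

n(D) = 725 / 140.90 = 5.145 mol
n(G) = 1030 / 211.35 = 4.873 mol
selectivity = 5.145/(5.145+4.873) × 100 = 51.36 %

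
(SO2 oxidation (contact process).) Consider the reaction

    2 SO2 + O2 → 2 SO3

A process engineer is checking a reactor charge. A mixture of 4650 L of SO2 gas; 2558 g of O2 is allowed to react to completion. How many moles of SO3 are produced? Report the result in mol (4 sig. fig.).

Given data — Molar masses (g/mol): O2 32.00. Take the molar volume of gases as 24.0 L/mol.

n(SO2) = 4650 / 24.0 = 193.8 mol
n(O2) = 2558 / 32.00 = 79.94 mol
n/ν for SO2 = 193.8/2 = 96.90
n/ν for O2 = 79.94/1 = 79.94
Smallest n/ν is O2 → limiting reagent.
n(SO3) = (2/1) × 79.94 = 159.9 mol

159.9 mol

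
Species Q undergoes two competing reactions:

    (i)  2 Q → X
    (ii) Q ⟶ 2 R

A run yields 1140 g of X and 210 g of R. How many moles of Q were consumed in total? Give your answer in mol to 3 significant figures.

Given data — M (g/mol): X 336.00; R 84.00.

8.04 mol

n(X) = 1140 / 336.00 = 3.393 mol
n(R) = 210 / 84.00 = 2.500 mol
n(Q) via (i) = (2/1)×3.393 = 6.786 mol
n(Q) via (ii) = (1/2)×2.500 = 1.250 mol
total n(Q) = 6.786 + 1.250 = 8.036 mol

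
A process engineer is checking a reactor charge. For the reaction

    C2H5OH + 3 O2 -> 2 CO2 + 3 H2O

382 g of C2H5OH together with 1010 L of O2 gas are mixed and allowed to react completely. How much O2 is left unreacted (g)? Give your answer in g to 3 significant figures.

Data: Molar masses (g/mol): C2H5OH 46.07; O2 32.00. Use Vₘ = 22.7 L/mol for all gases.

n(C2H5OH) = 382.0 / 46.07 = 8.292 mol
n(O2) = 1010 / 22.7 = 44.49 mol
n/ν → C2H5OH: 8.292, O2: 14.83; C2H5OH is limiting.
O2 consumed = (3/1) × 8.292 = 24.88 mol
O2 remaining = 44.49 − 24.88 = 19.61 mol
mass = 19.61 × 32.00 = 627.5 g

628 g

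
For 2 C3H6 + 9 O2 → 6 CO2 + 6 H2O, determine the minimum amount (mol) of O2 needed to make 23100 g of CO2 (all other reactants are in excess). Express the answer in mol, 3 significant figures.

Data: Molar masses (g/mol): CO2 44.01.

n(CO2) = 23100 / 44.01 = 524.9 mol
n(O2) = (9/6) × 524.9 = 787.4 mol

787 mol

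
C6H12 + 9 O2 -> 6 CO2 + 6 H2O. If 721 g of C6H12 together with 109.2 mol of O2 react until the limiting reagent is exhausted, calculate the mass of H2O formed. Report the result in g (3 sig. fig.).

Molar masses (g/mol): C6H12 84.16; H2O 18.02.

926 g

n(C6H12) = 721.0 / 84.16 = 8.567 mol
n(O2) = 109.2 mol
n/ν for C6H12 = 8.567/1 = 8.567
n/ν for O2 = 109.2/9 = 12.13
Smallest n/ν is C6H12 → limiting reagent.
n(H2O) = (6/1) × 8.567 = 51.40 mol
mass = 51.40 × 18.02 = 926.2 g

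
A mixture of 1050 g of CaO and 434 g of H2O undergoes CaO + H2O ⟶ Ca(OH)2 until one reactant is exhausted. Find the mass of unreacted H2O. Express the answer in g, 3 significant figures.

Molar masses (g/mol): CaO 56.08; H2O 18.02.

96.6 g

n(CaO) = 1050 / 56.08 = 18.72 mol
n(H2O) = 434.0 / 18.02 = 24.08 mol
n/ν for CaO = 18.72/1 = 18.72
n/ν for H2O = 24.08/1 = 24.08
Smallest n/ν is CaO → limiting reagent.
H2O consumed = (1/1) × 18.72 = 18.72 mol
H2O remaining = 24.08 − 18.72 = 5.360 mol
mass = 5.360 × 18.02 = 96.59 g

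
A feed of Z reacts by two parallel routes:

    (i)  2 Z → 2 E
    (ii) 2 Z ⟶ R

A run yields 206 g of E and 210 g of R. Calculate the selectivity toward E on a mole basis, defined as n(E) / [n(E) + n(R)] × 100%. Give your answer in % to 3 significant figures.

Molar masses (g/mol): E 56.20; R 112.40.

n(E) = 206 / 56.20 = 3.665 mol
n(R) = 210 / 112.40 = 1.868 mol
selectivity = 3.665/(3.665+1.868) × 100 = 66.24 %

66.2 %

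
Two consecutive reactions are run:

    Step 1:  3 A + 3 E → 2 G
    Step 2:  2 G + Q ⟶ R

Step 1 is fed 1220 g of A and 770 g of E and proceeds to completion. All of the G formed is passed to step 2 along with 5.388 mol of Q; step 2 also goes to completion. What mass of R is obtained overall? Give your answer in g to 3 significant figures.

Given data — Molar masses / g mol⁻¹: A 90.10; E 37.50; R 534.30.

2410 g

Step 1:
n(A) = 1220 / 90.10 = 13.54 mol
n(E) = 770.0 / 37.50 = 20.53 mol
n/ν for A = 13.54/3 = 4.513
n/ν for E = 20.53/3 = 6.843
Smallest n/ν is A → limiting reagent.
n(G) produced = (2/3) × 13.54 = 9.027 mol
Step 2:
n(G) available = 9.027 mol
n(Q) = 5.388 mol
n/ν for G = 9.027/2 = 4.514
n/ν for Q = 5.388/1 = 5.388
Smallest n/ν is G → limiting reagent.
n(R) = (1/2) × 9.027 = 4.514 mol
mass = 4.514 × 534.30 = 2412 g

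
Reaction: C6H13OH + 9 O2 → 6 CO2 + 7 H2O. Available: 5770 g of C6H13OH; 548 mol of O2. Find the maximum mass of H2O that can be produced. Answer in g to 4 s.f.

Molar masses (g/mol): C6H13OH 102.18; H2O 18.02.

7123 g

n(C6H13OH) = 5770 / 102.18 = 56.47 mol
n(O2) = 548.0 mol
n/ν for C6H13OH = 56.47/1 = 56.47
n/ν for O2 = 548.0/9 = 60.89
Smallest n/ν is C6H13OH → limiting reagent.
n(H2O) = (7/1) × 56.47 = 395.3 mol
mass = 395.3 × 18.02 = 7123 g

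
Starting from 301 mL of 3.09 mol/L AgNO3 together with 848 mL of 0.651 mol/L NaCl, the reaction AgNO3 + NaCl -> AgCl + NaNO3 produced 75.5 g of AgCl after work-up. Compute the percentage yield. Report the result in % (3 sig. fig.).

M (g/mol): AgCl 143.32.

95.4 %

n(AgNO3) = 3.09 × 301.0/1000 = 0.9301 mol
n(NaCl) = 0.651 × 848.0/1000 = 0.5520 mol
n/ν for AgNO3 = 0.9301/1 = 0.9301
n/ν for NaCl = 0.5520/1 = 0.5520
Smallest n/ν is NaCl → limiting reagent.
theoretical n(AgCl) = (1/1) × 0.5520 = 0.5520 mol → 79.11 g
% yield = 75.5 / 79.11 × 100 = 95.44 %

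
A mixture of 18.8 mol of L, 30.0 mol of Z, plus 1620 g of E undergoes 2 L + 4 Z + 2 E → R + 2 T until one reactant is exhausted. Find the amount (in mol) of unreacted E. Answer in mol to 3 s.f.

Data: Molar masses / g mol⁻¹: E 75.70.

6.40 mol

n(L) = 18.80 mol
n(Z) = 30.00 mol
n(E) = 1620 / 75.70 = 21.40 mol
n/ν for L = 18.80/2 = 9.400
n/ν for Z = 30.00/4 = 7.500
n/ν for E = 21.40/2 = 10.70
Smallest n/ν is Z → limiting reagent.
E consumed = (2/4) × 30.00 = 15.00 mol
E remaining = 21.40 − 15.00 = 6.400 mol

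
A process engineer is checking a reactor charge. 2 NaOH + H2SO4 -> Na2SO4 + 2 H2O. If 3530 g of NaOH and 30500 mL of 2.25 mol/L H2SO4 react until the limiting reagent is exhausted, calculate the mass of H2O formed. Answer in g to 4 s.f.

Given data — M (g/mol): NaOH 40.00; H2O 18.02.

1590 g

n(NaOH) = 3530 / 40.00 = 88.25 mol
n(H2SO4) = 2.25 × 30500/1000 = 68.63 mol
n/ν → NaOH: 44.13, H2SO4: 68.63; NaOH is limiting.
n(H2O) = (2/2) × 88.25 = 88.25 mol
mass = 88.25 × 18.02 = 1590 g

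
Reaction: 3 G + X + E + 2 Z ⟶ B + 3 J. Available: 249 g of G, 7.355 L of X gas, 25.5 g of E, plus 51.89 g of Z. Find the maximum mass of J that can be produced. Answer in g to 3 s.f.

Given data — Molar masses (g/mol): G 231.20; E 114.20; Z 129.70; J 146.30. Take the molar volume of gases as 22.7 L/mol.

87.8 g

n(G) = 249.0 / 231.20 = 1.077 mol
n(X) = 7.355 / 22.7 = 0.3240 mol
n(E) = 25.50 / 114.20 = 0.2233 mol
n(Z) = 51.89 / 129.70 = 0.4001 mol
n/ν → G: 0.3590, X: 0.3240, E: 0.2233, Z: 0.2001; Z is limiting.
n(J) = (3/2) × 0.4001 = 0.6002 mol
mass = 0.6002 × 146.30 = 87.81 g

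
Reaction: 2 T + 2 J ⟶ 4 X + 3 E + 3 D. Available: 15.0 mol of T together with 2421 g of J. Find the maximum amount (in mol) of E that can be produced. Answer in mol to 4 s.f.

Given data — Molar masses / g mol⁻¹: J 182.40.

n(T) = 15.00 mol
n(J) = 2421 / 182.40 = 13.27 mol
n/ν for T = 15.00/2 = 7.500
n/ν for J = 13.27/2 = 6.635
Smallest n/ν is J → limiting reagent.
n(E) = (3/2) × 13.27 = 19.91 mol

19.91 mol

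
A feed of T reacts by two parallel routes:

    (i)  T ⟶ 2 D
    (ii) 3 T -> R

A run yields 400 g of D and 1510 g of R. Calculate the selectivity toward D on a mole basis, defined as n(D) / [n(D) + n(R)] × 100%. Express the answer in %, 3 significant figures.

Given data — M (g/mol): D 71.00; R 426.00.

61.4 %

n(D) = 400 / 71.00 = 5.634 mol
n(R) = 1510 / 426.00 = 3.545 mol
selectivity = 5.634/(5.634+3.545) × 100 = 61.38 %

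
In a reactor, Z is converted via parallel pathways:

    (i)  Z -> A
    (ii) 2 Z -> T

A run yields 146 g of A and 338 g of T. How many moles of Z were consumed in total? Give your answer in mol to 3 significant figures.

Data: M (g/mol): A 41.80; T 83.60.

n(A) = 146 / 41.80 = 3.493 mol
n(T) = 338 / 83.60 = 4.043 mol
n(Z) via (i) = (1/1)×3.493 = 3.493 mol
n(Z) via (ii) = (2/1)×4.043 = 8.086 mol
total n(Z) = 3.493 + 8.086 = 11.58 mol

11.6 mol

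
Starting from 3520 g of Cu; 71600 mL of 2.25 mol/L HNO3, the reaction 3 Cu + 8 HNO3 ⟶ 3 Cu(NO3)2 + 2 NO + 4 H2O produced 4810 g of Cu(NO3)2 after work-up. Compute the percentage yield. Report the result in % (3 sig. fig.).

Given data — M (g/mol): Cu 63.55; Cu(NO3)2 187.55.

n(Cu) = 3520 / 63.55 = 55.39 mol
n(HNO3) = 2.25 × 71600/1000 = 161.1 mol
n/ν for Cu = 55.39/3 = 18.46
n/ν for HNO3 = 161.1/8 = 20.14
Smallest n/ν is Cu → limiting reagent.
theoretical n(Cu(NO3)2) = (3/3) × 55.39 = 55.39 mol → 10390 g
% yield = 4810 / 10390 × 100 = 46.29 %

46.3 %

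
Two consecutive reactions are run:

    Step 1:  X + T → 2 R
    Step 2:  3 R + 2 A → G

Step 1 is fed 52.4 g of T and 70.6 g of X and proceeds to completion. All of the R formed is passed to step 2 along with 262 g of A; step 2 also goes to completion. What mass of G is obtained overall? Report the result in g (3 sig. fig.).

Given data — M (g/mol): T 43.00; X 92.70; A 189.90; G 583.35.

Step 1:
n(T) = 52.40 / 43.00 = 1.219 mol
n(X) = 70.60 / 92.70 = 0.7616 mol
n/ν → T: 1.219, X: 0.7616; X is limiting.
n(R) produced = (2/1) × 0.7616 = 1.523 mol
Step 2:
n(R) available = 1.523 mol
n(A) = 262.0 / 189.90 = 1.380 mol
n/ν → R: 0.5077, A: 0.6900; R is limiting.
n(G) = (1/3) × 1.523 = 0.5077 mol
mass = 0.5077 × 583.35 = 296.2 g

296 g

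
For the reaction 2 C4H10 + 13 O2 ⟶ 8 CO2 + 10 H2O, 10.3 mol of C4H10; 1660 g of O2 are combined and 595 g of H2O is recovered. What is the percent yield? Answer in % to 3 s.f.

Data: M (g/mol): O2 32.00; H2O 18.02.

82.7 %

n(C4H10) = 10.30 mol
n(O2) = 1660 / 32.00 = 51.88 mol
n/ν → C4H10: 5.150, O2: 3.991; O2 is limiting.
theoretical n(H2O) = (10/13) × 51.88 = 39.91 mol → 719.2 g
% yield = 595 / 719.2 × 100 = 82.73 %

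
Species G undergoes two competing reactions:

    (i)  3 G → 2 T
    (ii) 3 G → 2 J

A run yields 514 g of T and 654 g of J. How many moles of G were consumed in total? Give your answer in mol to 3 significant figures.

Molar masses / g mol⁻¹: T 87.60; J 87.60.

n(T) = 514 / 87.60 = 5.868 mol
n(J) = 654 / 87.60 = 7.466 mol
n(G) via (i) = (3/2)×5.868 = 8.802 mol
n(G) via (ii) = (3/2)×7.466 = 11.20 mol
total n(G) = 8.802 + 11.20 = 20.00 mol

20.0 mol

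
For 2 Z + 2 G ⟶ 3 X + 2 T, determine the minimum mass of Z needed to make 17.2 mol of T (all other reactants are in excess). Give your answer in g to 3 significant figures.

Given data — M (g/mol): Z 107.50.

n(T) = 17.20 mol
n(Z) = (2/2) × 17.20 = 17.20 mol
mass = 17.20 × 107.50 = 1849 g

1850 g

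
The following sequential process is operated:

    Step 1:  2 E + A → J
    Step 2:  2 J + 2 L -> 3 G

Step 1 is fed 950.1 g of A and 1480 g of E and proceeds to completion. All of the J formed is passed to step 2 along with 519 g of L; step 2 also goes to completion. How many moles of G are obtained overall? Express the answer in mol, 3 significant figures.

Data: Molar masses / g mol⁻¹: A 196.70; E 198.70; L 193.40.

4.03 mol

Step 1:
n(A) = 950.1 / 196.70 = 4.830 mol
n(E) = 1480 / 198.70 = 7.448 mol
n/ν → A: 4.830, E: 3.724; E is limiting.
n(J) produced = (1/2) × 7.448 = 3.724 mol
Step 2:
n(J) available = 3.724 mol
n(L) = 519.0 / 193.40 = 2.684 mol
n/ν → J: 1.862, L: 1.342; L is limiting.
n(G) = (3/2) × 2.684 = 4.026 mol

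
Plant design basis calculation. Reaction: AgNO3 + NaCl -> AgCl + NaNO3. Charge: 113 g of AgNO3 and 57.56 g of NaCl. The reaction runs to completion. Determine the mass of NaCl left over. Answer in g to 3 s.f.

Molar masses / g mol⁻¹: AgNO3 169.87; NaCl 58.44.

n(AgNO3) = 113.0 / 169.87 = 0.6652 mol
n(NaCl) = 57.56 / 58.44 = 0.9849 mol
n/ν → AgNO3: 0.6652, NaCl: 0.9849; AgNO3 is limiting.
NaCl consumed = (1/1) × 0.6652 = 0.6652 mol
NaCl remaining = 0.9849 − 0.6652 = 0.3197 mol
mass = 0.3197 × 58.44 = 18.68 g

18.7 g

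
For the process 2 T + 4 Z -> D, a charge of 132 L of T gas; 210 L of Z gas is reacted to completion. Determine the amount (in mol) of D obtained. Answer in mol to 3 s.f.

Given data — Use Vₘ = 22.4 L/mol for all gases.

n(T) = 132.0 / 22.4 = 5.893 mol
n(Z) = 210.0 / 22.4 = 9.375 mol
n/ν → T: 2.947, Z: 2.344; Z is limiting.
n(D) = (1/4) × 9.375 = 2.344 mol

2.34 mol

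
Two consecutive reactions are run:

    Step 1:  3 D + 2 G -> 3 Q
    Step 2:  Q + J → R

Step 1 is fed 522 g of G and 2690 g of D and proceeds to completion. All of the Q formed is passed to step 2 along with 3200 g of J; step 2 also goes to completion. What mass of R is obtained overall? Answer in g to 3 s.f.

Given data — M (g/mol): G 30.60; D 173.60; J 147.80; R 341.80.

5300 g

Step 1:
n(G) = 522.0 / 30.60 = 17.06 mol
n(D) = 2690 / 173.60 = 15.50 mol
n/ν for G = 17.06/2 = 8.530
n/ν for D = 15.50/3 = 5.167
Smallest n/ν is D → limiting reagent.
n(Q) produced = (3/3) × 15.50 = 15.50 mol
Step 2:
n(Q) available = 15.50 mol
n(J) = 3200 / 147.80 = 21.65 mol
n/ν for Q = 15.50/1 = 15.50
n/ν for J = 21.65/1 = 21.65
Smallest n/ν is Q → limiting reagent.
n(R) = (1/1) × 15.50 = 15.50 mol
mass = 15.50 × 341.80 = 5298 g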